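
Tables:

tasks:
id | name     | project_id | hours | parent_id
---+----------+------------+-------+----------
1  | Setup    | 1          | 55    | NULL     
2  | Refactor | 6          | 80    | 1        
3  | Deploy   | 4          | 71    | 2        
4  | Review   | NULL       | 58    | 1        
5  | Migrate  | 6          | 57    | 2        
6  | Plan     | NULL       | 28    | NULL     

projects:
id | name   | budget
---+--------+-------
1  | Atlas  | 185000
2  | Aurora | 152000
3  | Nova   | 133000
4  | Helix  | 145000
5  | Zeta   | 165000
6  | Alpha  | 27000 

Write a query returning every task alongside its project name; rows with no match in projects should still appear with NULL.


LEFT JOIN keeps every row from tasks (the left table); where project_id has no match in projects, the project columns become NULL. Walk through each task:
  - task 1 (Setup): project_id=1 -> matches Atlas
  - task 2 (Refactor): project_id=6 -> matches Alpha
  - task 3 (Deploy): project_id=4 -> matches Helix
  - task 4 (Review): project_id=NULL, no match -> kept with NULL
  - task 5 (Migrate): project_id=6 -> matches Alpha
  - task 6 (Plan): project_id=NULL, no match -> kept with NULL
All 6 rows appear; 2 have NULL project.

SQL:
SELECT a.name, b.name AS project
FROM tasks a
LEFT JOIN projects b ON a.project_id = b.id

Result:
name     | project
---------+--------
Setup    | Atlas  
Refactor | Alpha  
Deploy   | Helix  
Review   | NULL   
Migrate  | Alpha  
Plan     | NULL   


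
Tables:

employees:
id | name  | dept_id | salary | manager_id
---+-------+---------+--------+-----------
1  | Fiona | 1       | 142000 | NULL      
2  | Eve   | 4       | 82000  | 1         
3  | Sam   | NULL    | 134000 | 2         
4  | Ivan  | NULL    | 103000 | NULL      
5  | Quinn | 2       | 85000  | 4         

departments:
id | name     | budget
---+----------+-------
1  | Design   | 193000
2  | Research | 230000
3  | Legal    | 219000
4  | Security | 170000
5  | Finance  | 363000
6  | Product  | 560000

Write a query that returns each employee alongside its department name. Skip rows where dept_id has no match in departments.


INNER JOIN keeps only employees rows whose dept_id matches an id in departments. Walk through each employee:
  - employee 1 (Fiona): dept_id=1 -> matches Design
  - employee 2 (Eve): dept_id=4 -> matches Security
  - employee 3 (Sam): dept_id=NULL, no match -> dropped
  - employee 4 (Ivan): dept_id=NULL, no match -> dropped
  - employee 5 (Quinn): dept_id=2 -> matches Research
So 2 of 5 rows are dropped.

SQL:
SELECT a.name, b.name AS department
FROM employees a
INNER JOIN departments b ON a.dept_id = b.id

Result:
name  | department
------+-----------
Fiona | Design    
Eve   | Security  
Quinn | Research  


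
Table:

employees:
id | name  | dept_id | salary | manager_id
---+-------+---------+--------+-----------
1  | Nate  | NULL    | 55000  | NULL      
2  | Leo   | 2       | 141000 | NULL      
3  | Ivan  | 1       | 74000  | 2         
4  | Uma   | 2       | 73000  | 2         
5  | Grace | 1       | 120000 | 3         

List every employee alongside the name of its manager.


This is a self-join: employees is joined to a second copy of itself, matching each row's manager_id to another row's id. Use LEFT JOIN so rows with manager_id=NULL are kept.
  - employee 1 (Nate): manager_id=NULL -> NULL
  - employee 2 (Leo): manager_id=NULL -> NULL
  - employee 3 (Ivan): manager_id=2 -> Leo
  - employee 4 (Uma): manager_id=2 -> Leo
  - employee 5 (Grace): manager_id=3 -> Ivan

SQL:
SELECT a.name AS item, b.name AS manager
FROM employees a
LEFT JOIN employees b ON a.manager_id = b.id

Result:
item  | manager
------+--------
Nate  | NULL   
Leo   | NULL   
Ivan  | Leo    
Uma   | Leo    
Grace | Ivan   


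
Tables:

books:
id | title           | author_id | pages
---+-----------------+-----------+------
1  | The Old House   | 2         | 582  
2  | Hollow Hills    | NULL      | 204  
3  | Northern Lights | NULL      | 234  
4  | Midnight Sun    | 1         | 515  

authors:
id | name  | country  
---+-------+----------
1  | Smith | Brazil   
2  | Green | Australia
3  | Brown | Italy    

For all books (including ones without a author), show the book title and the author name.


LEFT JOIN keeps every row from books (the left table); where author_id has no match in authors, the author columns become NULL. Walk through each book:
  - book 1 (The Old House): author_id=2 -> matches Green
  - book 2 (Hollow Hills): author_id=NULL, no match -> kept with NULL
  - book 3 (Northern Lights): author_id=NULL, no match -> kept with NULL
  - book 4 (Midnight Sun): author_id=1 -> matches Smith
All 4 rows appear; 2 have NULL author.

SQL:
SELECT a.title, b.name AS author
FROM books a
LEFT JOIN authors b ON a.author_id = b.id

Result:
title           | author
----------------+-------
The Old House   | Green 
Hollow Hills    | NULL  
Northern Lights | NULL  
Midnight Sun    | Smith 


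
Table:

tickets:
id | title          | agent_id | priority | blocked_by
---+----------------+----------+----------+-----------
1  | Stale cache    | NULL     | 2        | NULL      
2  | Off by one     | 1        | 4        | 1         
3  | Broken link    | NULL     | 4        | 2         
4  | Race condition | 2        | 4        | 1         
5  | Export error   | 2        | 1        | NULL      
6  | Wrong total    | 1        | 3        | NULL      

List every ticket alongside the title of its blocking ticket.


This is a self-join: tickets is joined to a second copy of itself, matching each row's blocked_by to another row's id. Use LEFT JOIN so rows with blocked_by=NULL are kept.
  - ticket 1 (Stale cache): blocked_by=NULL -> NULL
  - ticket 2 (Off by one): blocked_by=1 -> Stale cache
  - ticket 3 (Broken link): blocked_by=2 -> Off by one
  - ticket 4 (Race condition): blocked_by=1 -> Stale cache
  - ticket 5 (Export error): blocked_by=NULL -> NULL
  - ticket 6 (Wrong total): blocked_by=NULL -> NULL

SQL:
SELECT a.title AS item, b.title AS blocked_by
FROM tickets a
LEFT JOIN tickets b ON a.blocked_by = b.id

Result:
item           | blocked_by 
---------------+------------
Stale cache    | NULL       
Off by one     | Stale cache
Broken link    | Off by one 
Race condition | Stale cache
Export error   | NULL       
Wrong total    | NULL       


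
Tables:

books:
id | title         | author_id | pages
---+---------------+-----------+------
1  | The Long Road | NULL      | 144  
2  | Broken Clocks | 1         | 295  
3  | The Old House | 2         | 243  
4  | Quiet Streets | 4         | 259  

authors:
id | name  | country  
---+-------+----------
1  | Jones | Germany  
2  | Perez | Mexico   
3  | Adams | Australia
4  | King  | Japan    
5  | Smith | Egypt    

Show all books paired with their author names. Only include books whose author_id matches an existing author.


INNER JOIN keeps only books rows whose author_id matches an id in authors. Walk through each book:
  - book 1 (The Long Road): author_id=NULL, no match -> dropped
  - book 2 (Broken Clocks): author_id=1 -> matches Jones
  - book 3 (The Old House): author_id=2 -> matches Perez
  - book 4 (Quiet Streets): author_id=4 -> matches King
So 1 of 4 rows is dropped.

SQL:
SELECT a.title, b.name AS author
FROM books a
INNER JOIN authors b ON a.author_id = b.id

Result:
title         | author
--------------+-------
Broken Clocks | Jones 
The Old House | Perez 
Quiet Streets | King  


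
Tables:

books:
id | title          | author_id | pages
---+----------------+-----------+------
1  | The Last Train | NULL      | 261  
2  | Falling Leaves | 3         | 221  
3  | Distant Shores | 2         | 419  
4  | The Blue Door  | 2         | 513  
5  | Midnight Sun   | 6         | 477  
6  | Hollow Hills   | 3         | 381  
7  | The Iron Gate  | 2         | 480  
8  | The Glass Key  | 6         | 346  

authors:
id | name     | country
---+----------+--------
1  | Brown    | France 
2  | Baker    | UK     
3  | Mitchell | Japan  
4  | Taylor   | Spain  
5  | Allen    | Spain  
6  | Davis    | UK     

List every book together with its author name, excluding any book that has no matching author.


INNER JOIN keeps only books rows whose author_id matches an id in authors. Walk through each book:
  - book 1 (The Last Train): author_id=NULL, no match -> dropped
  - book 2 (Falling Leaves): author_id=3 -> matches Mitchell
  - book 3 (Distant Shores): author_id=2 -> matches Baker
  - book 4 (The Blue Door): author_id=2 -> matches Baker
  - book 5 (Midnight Sun): author_id=6 -> matches Davis
  - book 6 (Hollow Hills): author_id=3 -> matches Mitchell
  - book 7 (The Iron Gate): author_id=2 -> matches Baker
  - book 8 (The Glass Key): author_id=6 -> matches Davis
So 1 of 8 rows is dropped.

SQL:
SELECT a.title, b.name AS author
FROM books a
INNER JOIN authors b ON a.author_id = b.id

Result:
title          | author  
---------------+---------
Falling Leaves | Mitchell
Distant Shores | Baker   
The Blue Door  | Baker   
Midnight Sun   | Davis   
Hollow Hills   | Mitchell
The Iron Gate  | Baker   
The Glass Key  | Davis   


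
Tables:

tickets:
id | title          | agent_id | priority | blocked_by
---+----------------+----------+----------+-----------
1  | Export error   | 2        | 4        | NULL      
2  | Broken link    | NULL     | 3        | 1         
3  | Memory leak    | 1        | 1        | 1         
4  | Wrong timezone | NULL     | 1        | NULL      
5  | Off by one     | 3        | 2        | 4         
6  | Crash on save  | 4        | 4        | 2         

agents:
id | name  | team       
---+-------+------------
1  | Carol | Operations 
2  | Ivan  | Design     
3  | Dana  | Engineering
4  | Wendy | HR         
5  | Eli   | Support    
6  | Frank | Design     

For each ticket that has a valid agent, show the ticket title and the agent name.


INNER JOIN keeps only tickets rows whose agent_id matches an id in agents. Walk through each ticket:
  - ticket 1 (Export error): agent_id=2 -> matches Ivan
  - ticket 2 (Broken link): agent_id=NULL, no match -> dropped
  - ticket 3 (Memory leak): agent_id=1 -> matches Carol
  - ticket 4 (Wrong timezone): agent_id=NULL, no match -> dropped
  - ticket 5 (Off by one): agent_id=3 -> matches Dana
  - ticket 6 (Crash on save): agent_id=4 -> matches Wendy
So 2 of 6 rows are dropped.

SQL:
SELECT a.title, b.name AS agent
FROM tickets a
INNER JOIN agents b ON a.agent_id = b.id

Result:
title         | agent
--------------+------
Export error  | Ivan 
Memory leak   | Carol
Off by one    | Dana 
Crash on save | Wendy


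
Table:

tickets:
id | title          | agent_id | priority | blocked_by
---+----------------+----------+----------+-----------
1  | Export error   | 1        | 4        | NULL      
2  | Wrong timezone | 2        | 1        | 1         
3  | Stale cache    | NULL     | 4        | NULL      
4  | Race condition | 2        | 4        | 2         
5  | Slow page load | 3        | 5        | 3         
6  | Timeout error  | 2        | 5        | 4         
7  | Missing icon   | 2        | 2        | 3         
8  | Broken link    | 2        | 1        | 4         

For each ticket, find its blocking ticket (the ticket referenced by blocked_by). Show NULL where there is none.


This is a self-join: tickets is joined to a second copy of itself, matching each row's blocked_by to another row's id. Use LEFT JOIN so rows with blocked_by=NULL are kept.
  - ticket 1 (Export error): blocked_by=NULL -> NULL
  - ticket 2 (Wrong timezone): blocked_by=1 -> Export error
  - ticket 3 (Stale cache): blocked_by=NULL -> NULL
  - ticket 4 (Race condition): blocked_by=2 -> Wrong timezone
  - ticket 5 (Slow page load): blocked_by=3 -> Stale cache
  - ticket 6 (Timeout error): blocked_by=4 -> Race condition
  - ticket 7 (Missing icon): blocked_by=3 -> Stale cache
  - ticket 8 (Broken link): blocked_by=4 -> Race condition

SQL:
SELECT a.title AS item, b.title AS blocked_by
FROM tickets a
LEFT JOIN tickets b ON a.blocked_by = b.id

Result:
item           | blocked_by    
---------------+---------------
Export error   | NULL          
Wrong timezone | Export error  
Stale cache    | NULL          
Race condition | Wrong timezone
Slow page load | Stale cache   
Timeout error  | Race condition
Missing icon   | Stale cache   
Broken link    | Race condition


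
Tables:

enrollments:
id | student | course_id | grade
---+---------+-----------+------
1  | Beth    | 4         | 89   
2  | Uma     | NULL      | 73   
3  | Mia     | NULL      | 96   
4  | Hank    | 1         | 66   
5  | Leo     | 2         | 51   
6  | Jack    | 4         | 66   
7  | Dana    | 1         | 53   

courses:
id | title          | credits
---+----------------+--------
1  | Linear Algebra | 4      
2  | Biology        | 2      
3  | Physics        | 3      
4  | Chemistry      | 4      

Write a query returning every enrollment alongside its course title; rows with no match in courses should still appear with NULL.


LEFT JOIN keeps every row from enrollments (the left table); where course_id has no match in courses, the course columns become NULL. Walk through each enrollment:
  - enrollment 1 (Beth): course_id=4 -> matches Chemistry
  - enrollment 2 (Uma): course_id=NULL, no match -> kept with NULL
  - enrollment 3 (Mia): course_id=NULL, no match -> kept with NULL
  - enrollment 4 (Hank): course_id=1 -> matches Linear Algebra
  - enrollment 5 (Leo): course_id=2 -> matches Biology
  - enrollment 6 (Jack): course_id=4 -> matches Chemistry
  - enrollment 7 (Dana): course_id=1 -> matches Linear Algebra
All 7 rows appear; 2 have NULL course.

SQL:
SELECT a.student, b.title AS course
FROM enrollments a
LEFT JOIN courses b ON a.course_id = b.id

Result:
student | course        
--------+---------------
Beth    | Chemistry     
Uma     | NULL          
Mia     | NULL          
Hank    | Linear Algebra
Leo     | Biology       
Jack    | Chemistry     
Dana    | Linear Algebra


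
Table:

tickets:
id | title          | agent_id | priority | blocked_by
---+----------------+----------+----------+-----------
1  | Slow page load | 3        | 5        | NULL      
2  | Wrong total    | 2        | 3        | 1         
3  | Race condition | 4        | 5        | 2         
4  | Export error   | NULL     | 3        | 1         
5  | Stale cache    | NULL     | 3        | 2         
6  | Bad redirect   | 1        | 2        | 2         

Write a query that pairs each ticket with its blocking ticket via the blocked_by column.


This is a self-join: tickets is joined to a second copy of itself, matching each row's blocked_by to another row's id. Use LEFT JOIN so rows with blocked_by=NULL are kept.
  - ticket 1 (Slow page load): blocked_by=NULL -> NULL
  - ticket 2 (Wrong total): blocked_by=1 -> Slow page load
  - ticket 3 (Race condition): blocked_by=2 -> Wrong total
  - ticket 4 (Export error): blocked_by=1 -> Slow page load
  - ticket 5 (Stale cache): blocked_by=2 -> Wrong total
  - ticket 6 (Bad redirect): blocked_by=2 -> Wrong total

SQL:
SELECT a.title AS item, b.title AS blocked_by
FROM tickets a
LEFT JOIN tickets b ON a.blocked_by = b.id

Result:
item           | blocked_by    
---------------+---------------
Slow page load | NULL          
Wrong total    | Slow page load
Race condition | Wrong total   
Export error   | Slow page load
Stale cache    | Wrong total   
Bad redirect   | Wrong total   


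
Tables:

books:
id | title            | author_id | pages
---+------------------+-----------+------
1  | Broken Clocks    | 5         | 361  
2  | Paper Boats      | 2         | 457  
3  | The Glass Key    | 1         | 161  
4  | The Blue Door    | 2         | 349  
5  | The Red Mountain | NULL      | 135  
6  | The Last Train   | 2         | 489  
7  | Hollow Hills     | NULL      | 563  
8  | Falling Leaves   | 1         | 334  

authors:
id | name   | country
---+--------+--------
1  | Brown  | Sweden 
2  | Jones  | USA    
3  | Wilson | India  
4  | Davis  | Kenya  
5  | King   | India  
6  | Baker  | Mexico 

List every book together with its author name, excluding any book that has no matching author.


INNER JOIN keeps only books rows whose author_id matches an id in authors. Walk through each book:
  - book 1 (Broken Clocks): author_id=5 -> matches King
  - book 2 (Paper Boats): author_id=2 -> matches Jones
  - book 3 (The Glass Key): author_id=1 -> matches Brown
  - book 4 (The Blue Door): author_id=2 -> matches Jones
  - book 5 (The Red Mountain): author_id=NULL, no match -> dropped
  - book 6 (The Last Train): author_id=2 -> matches Jones
  - book 7 (Hollow Hills): author_id=NULL, no match -> dropped
  - book 8 (Falling Leaves): author_id=1 -> matches Brown
So 2 of 8 rows are dropped.

SQL:
SELECT a.title, b.name AS author
FROM books a
INNER JOIN authors b ON a.author_id = b.id

Result:
title          | author
---------------+-------
Broken Clocks  | King  
Paper Boats    | Jones 
The Glass Key  | Brown 
The Blue Door  | Jones 
The Last Train | Jones 
Falling Leaves | Brown 


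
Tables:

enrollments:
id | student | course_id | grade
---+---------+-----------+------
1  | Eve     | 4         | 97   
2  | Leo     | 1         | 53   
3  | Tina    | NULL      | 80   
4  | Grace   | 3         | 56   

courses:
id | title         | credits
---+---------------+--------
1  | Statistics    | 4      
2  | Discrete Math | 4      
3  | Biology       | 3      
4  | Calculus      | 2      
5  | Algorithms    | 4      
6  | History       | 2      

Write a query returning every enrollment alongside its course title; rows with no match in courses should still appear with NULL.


LEFT JOIN keeps every row from enrollments (the left table); where course_id has no match in courses, the course columns become NULL. Walk through each enrollment:
  - enrollment 1 (Eve): course_id=4 -> matches Calculus
  - enrollment 2 (Leo): course_id=1 -> matches Statistics
  - enrollment 3 (Tina): course_id=NULL, no match -> kept with NULL
  - enrollment 4 (Grace): course_id=3 -> matches Biology
All 4 rows appear; 1 has NULL course.

SQL:
SELECT a.student, b.title AS course
FROM enrollments a
LEFT JOIN courses b ON a.course_id = b.id

Result:
student | course    
--------+-----------
Eve     | Calculus  
Leo     | Statistics
Tina    | NULL      
Grace   | Biology   


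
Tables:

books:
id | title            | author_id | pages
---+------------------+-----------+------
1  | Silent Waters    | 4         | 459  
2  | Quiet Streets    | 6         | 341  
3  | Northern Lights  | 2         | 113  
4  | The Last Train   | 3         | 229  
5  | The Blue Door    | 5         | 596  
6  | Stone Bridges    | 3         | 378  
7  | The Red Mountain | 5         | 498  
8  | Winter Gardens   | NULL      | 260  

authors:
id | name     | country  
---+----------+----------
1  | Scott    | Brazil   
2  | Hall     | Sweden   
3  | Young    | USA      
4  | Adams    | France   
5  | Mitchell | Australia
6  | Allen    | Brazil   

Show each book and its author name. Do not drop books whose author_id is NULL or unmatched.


LEFT JOIN keeps every row from books (the left table); where author_id has no match in authors, the author columns become NULL. Walk through each book:
  - book 1 (Silent Waters): author_id=4 -> matches Adams
  - book 2 (Quiet Streets): author_id=6 -> matches Allen
  - book 3 (Northern Lights): author_id=2 -> matches Hall
  - book 4 (The Last Train): author_id=3 -> matches Young
  - book 5 (The Blue Door): author_id=5 -> matches Mitchell
  - book 6 (Stone Bridges): author_id=3 -> matches Young
  - book 7 (The Red Mountain): author_id=5 -> matches Mitchell
  - book 8 (Winter Gardens): author_id=NULL, no match -> kept with NULL
All 8 rows appear; 1 has NULL author.

SQL:
SELECT a.title, b.name AS author
FROM books a
LEFT JOIN authors b ON a.author_id = b.id

Result:
title            | author  
-----------------+---------
Silent Waters    | Adams   
Quiet Streets    | Allen   
Northern Lights  | Hall    
The Last Train   | Young   
The Blue Door    | Mitchell
Stone Bridges    | Young   
The Red Mountain | Mitchell
Winter Gardens   | NULL    


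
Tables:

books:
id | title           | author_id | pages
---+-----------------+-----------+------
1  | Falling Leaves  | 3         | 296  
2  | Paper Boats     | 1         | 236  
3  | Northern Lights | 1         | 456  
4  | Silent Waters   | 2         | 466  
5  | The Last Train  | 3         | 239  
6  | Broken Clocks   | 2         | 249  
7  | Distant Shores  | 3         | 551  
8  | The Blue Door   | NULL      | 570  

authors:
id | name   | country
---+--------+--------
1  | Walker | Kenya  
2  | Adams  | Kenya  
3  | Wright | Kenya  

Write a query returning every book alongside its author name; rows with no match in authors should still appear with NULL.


LEFT JOIN keeps every row from books (the left table); where author_id has no match in authors, the author columns become NULL. Walk through each book:
  - book 1 (Falling Leaves): author_id=3 -> matches Wright
  - book 2 (Paper Boats): author_id=1 -> matches Walker
  - book 3 (Northern Lights): author_id=1 -> matches Walker
  - book 4 (Silent Waters): author_id=2 -> matches Adams
  - book 5 (The Last Train): author_id=3 -> matches Wright
  - book 6 (Broken Clocks): author_id=2 -> matches Adams
  - book 7 (Distant Shores): author_id=3 -> matches Wright
  - book 8 (The Blue Door): author_id=NULL, no match -> kept with NULL
All 8 rows appear; 1 has NULL author.

SQL:
SELECT a.title, b.name AS author
FROM books a
LEFT JOIN authors b ON a.author_id = b.id

Result:
title           | author
----------------+-------
Falling Leaves  | Wright
Paper Boats     | Walker
Northern Lights | Walker
Silent Waters   | Adams 
The Last Train  | Wright
Broken Clocks   | Adams 
Distant Shores  | Wright
The Blue Door   | NULL  


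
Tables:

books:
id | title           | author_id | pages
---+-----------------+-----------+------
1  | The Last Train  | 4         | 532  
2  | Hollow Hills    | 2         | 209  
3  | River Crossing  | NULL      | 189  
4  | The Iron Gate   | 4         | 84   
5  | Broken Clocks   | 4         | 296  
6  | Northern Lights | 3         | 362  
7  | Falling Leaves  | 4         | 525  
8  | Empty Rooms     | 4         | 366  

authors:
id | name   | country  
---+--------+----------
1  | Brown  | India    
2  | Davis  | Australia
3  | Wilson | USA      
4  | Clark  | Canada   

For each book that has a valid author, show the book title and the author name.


INNER JOIN keeps only books rows whose author_id matches an id in authors. Walk through each book:
  - book 1 (The Last Train): author_id=4 -> matches Clark
  - book 2 (Hollow Hills): author_id=2 -> matches Davis
  - book 3 (River Crossing): author_id=NULL, no match -> dropped
  - book 4 (The Iron Gate): author_id=4 -> matches Clark
  - book 5 (Broken Clocks): author_id=4 -> matches Clark
  - book 6 (Northern Lights): author_id=3 -> matches Wilson
  - book 7 (Falling Leaves): author_id=4 -> matches Clark
  - book 8 (Empty Rooms): author_id=4 -> matches Clark
So 1 of 8 rows is dropped.

SQL:
SELECT a.title, b.name AS author
FROM books a
INNER JOIN authors b ON a.author_id = b.id

Result:
title           | author
----------------+-------
The Last Train  | Clark 
Hollow Hills    | Davis 
The Iron Gate   | Clark 
Broken Clocks   | Clark 
Northern Lights | Wilson
Falling Leaves  | Clark 
Empty Rooms     | Clark 


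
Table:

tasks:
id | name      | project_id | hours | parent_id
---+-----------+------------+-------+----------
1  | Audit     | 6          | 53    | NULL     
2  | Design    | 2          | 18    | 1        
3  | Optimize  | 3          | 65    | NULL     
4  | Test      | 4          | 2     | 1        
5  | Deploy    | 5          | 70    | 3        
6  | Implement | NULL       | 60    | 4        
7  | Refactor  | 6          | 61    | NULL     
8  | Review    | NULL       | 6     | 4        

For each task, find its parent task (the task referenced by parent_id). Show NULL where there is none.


This is a self-join: tasks is joined to a second copy of itself, matching each row's parent_id to another row's id. Use LEFT JOIN so rows with parent_id=NULL are kept.
  - task 1 (Audit): parent_id=NULL -> NULL
  - task 2 (Design): parent_id=1 -> Audit
  - task 3 (Optimize): parent_id=NULL -> NULL
  - task 4 (Test): parent_id=1 -> Audit
  - task 5 (Deploy): parent_id=3 -> Optimize
  - task 6 (Implement): parent_id=4 -> Test
  - task 7 (Refactor): parent_id=NULL -> NULL
  - task 8 (Review): parent_id=4 -> Test

SQL:
SELECT a.name AS item, b.name AS parent
FROM tasks a
LEFT JOIN tasks b ON a.parent_id = b.id

Result:
item      | parent  
----------+---------
Audit     | NULL    
Design    | Audit   
Optimize  | NULL    
Test      | Audit   
Deploy    | Optimize
Implement | Test    
Refactor  | NULL    
Review    | Test    


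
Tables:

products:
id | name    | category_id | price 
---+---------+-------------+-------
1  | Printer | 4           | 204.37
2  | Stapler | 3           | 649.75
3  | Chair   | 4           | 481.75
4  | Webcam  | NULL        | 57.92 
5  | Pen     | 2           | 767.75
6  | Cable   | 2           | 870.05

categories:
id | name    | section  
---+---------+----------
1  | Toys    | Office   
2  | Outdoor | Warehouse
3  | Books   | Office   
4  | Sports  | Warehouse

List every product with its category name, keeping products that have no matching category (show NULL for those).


LEFT JOIN keeps every row from products (the left table); where category_id has no match in categories, the category columns become NULL. Walk through each product:
  - product 1 (Printer): category_id=4 -> matches Sports
  - product 2 (Stapler): category_id=3 -> matches Books
  - product 3 (Chair): category_id=4 -> matches Sports
  - product 4 (Webcam): category_id=NULL, no match -> kept with NULL
  - product 5 (Pen): category_id=2 -> matches Outdoor
  - product 6 (Cable): category_id=2 -> matches Outdoor
All 6 rows appear; 1 has NULL category.

SQL:
SELECT a.name, b.name AS category
FROM products a
LEFT JOIN categories b ON a.category_id = b.id

Result:
name    | category
--------+---------
Printer | Sports  
Stapler | Books   
Chair   | Sports  
Webcam  | NULL    
Pen     | Outdoor 
Cable   | Outdoor 


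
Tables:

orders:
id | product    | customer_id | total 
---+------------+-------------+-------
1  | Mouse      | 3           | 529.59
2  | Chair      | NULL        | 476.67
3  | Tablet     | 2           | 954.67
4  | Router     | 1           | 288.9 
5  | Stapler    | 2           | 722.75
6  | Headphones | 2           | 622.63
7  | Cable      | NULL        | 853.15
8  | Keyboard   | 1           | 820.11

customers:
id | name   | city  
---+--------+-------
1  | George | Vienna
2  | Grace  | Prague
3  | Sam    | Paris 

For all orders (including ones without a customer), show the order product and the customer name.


LEFT JOIN keeps every row from orders (the left table); where customer_id has no match in customers, the customer columns become NULL. Walk through each order:
  - order 1 (Mouse): customer_id=3 -> matches Sam
  - order 2 (Chair): customer_id=NULL, no match -> kept with NULL
  - order 3 (Tablet): customer_id=2 -> matches Grace
  - order 4 (Router): customer_id=1 -> matches George
  - order 5 (Stapler): customer_id=2 -> matches Grace
  - order 6 (Headphones): customer_id=2 -> matches Grace
  - order 7 (Cable): customer_id=NULL, no match -> kept with NULL
  - order 8 (Keyboard): customer_id=1 -> matches George
All 8 rows appear; 2 have NULL customer.

SQL:
SELECT a.product, b.name AS customer
FROM orders a
LEFT JOIN customers b ON a.customer_id = b.id

Result:
product    | customer
-----------+---------
Mouse      | Sam     
Chair      | NULL    
Tablet     | Grace   
Router     | George  
Stapler    | Grace   
Headphones | Grace   
Cable      | NULL    
Keyboard   | George  


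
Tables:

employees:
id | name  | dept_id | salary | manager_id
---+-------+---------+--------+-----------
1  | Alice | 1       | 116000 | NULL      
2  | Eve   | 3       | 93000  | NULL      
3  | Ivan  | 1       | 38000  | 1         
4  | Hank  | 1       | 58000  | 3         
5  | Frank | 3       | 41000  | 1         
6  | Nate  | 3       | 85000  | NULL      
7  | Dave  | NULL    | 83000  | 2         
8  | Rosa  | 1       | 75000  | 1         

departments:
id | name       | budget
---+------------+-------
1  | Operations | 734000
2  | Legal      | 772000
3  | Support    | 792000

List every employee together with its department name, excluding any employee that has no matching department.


INNER JOIN keeps only employees rows whose dept_id matches an id in departments. Walk through each employee:
  - employee 1 (Alice): dept_id=1 -> matches Operations
  - employee 2 (Eve): dept_id=3 -> matches Support
  - employee 3 (Ivan): dept_id=1 -> matches Operations
  - employee 4 (Hank): dept_id=1 -> matches Operations
  - employee 5 (Frank): dept_id=3 -> matches Support
  - employee 6 (Nate): dept_id=3 -> matches Support
  - employee 7 (Dave): dept_id=NULL, no match -> dropped
  - employee 8 (Rosa): dept_id=1 -> matches Operations
So 1 of 8 rows is dropped.

SQL:
SELECT a.name, b.name AS department
FROM employees a
INNER JOIN departments b ON a.dept_id = b.id

Result:
name  | department
------+-----------
Alice | Operations
Eve   | Support   
Ivan  | Operations
Hank  | Operations
Frank | Support   
Nate  | Support   
Rosa  | Operations


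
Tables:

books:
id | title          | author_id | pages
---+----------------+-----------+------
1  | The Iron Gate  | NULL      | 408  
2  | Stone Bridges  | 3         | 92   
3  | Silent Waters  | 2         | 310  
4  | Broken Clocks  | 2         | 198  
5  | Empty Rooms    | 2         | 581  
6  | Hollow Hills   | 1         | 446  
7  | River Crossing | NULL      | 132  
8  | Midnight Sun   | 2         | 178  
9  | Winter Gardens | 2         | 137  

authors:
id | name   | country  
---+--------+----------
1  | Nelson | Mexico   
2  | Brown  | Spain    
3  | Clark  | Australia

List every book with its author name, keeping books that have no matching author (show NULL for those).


LEFT JOIN keeps every row from books (the left table); where author_id has no match in authors, the author columns become NULL. Walk through each book:
  - book 1 (The Iron Gate): author_id=NULL, no match -> kept with NULL
  - book 2 (Stone Bridges): author_id=3 -> matches Clark
  - book 3 (Silent Waters): author_id=2 -> matches Brown
  - book 4 (Broken Clocks): author_id=2 -> matches Brown
  - book 5 (Empty Rooms): author_id=2 -> matches Brown
  - book 6 (Hollow Hills): author_id=1 -> matches Nelson
  - book 7 (River Crossing): author_id=NULL, no match -> kept with NULL
  - book 8 (Midnight Sun): author_id=2 -> matches Brown
  - book 9 (Winter Gardens): author_id=2 -> matches Brown
All 9 rows appear; 2 have NULL author.

SQL:
SELECT a.title, b.name AS author
FROM books a
LEFT JOIN authors b ON a.author_id = b.id

Result:
title          | author
---------------+-------
The Iron Gate  | NULL  
Stone Bridges  | Clark 
Silent Waters  | Brown 
Broken Clocks  | Brown 
Empty Rooms    | Brown 
Hollow Hills   | Nelson
River Crossing | NULL  
Midnight Sun   | Brown 
Winter Gardens | Brown 


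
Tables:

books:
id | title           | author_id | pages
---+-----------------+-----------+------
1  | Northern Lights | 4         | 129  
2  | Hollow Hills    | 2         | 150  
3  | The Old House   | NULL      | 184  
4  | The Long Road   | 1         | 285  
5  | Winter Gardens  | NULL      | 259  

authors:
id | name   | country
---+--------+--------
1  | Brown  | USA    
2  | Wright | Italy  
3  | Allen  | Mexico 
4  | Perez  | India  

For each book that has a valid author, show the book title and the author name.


INNER JOIN keeps only books rows whose author_id matches an id in authors. Walk through each book:
  - book 1 (Northern Lights): author_id=4 -> matches Perez
  - book 2 (Hollow Hills): author_id=2 -> matches Wright
  - book 3 (The Old House): author_id=NULL, no match -> dropped
  - book 4 (The Long Road): author_id=1 -> matches Brown
  - book 5 (Winter Gardens): author_id=NULL, no match -> dropped
So 2 of 5 rows are dropped.

SQL:
SELECT a.title, b.name AS author
FROM books a
INNER JOIN authors b ON a.author_id = b.id

Result:
title           | author
----------------+-------
Northern Lights | Perez 
Hollow Hills    | Wright
The Long Road   | Brown 


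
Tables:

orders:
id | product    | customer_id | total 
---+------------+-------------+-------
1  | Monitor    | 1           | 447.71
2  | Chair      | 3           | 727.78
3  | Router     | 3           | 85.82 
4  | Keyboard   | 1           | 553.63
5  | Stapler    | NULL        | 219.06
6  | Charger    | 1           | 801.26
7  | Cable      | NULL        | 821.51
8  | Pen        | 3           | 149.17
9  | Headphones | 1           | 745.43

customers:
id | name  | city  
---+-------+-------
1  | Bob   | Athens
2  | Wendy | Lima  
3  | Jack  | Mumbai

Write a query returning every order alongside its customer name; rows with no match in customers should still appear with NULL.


LEFT JOIN keeps every row from orders (the left table); where customer_id has no match in customers, the customer columns become NULL. Walk through each order:
  - order 1 (Monitor): customer_id=1 -> matches Bob
  - order 2 (Chair): customer_id=3 -> matches Jack
  - order 3 (Router): customer_id=3 -> matches Jack
  - order 4 (Keyboard): customer_id=1 -> matches Bob
  - order 5 (Stapler): customer_id=NULL, no match -> kept with NULL
  - order 6 (Charger): customer_id=1 -> matches Bob
  - order 7 (Cable): customer_id=NULL, no match -> kept with NULL
  - order 8 (Pen): customer_id=3 -> matches Jack
  - order 9 (Headphones): customer_id=1 -> matches Bob
All 9 rows appear; 2 have NULL customer.

SQL:
SELECT a.product, b.name AS customer
FROM orders a
LEFT JOIN customers b ON a.customer_id = b.id

Result:
product    | customer
-----------+---------
Monitor    | Bob     
Chair      | Jack    
Router     | Jack    
Keyboard   | Bob     
Stapler    | NULL    
Charger    | Bob     
Cable      | NULL    
Pen        | Jack    
Headphones | Bob     


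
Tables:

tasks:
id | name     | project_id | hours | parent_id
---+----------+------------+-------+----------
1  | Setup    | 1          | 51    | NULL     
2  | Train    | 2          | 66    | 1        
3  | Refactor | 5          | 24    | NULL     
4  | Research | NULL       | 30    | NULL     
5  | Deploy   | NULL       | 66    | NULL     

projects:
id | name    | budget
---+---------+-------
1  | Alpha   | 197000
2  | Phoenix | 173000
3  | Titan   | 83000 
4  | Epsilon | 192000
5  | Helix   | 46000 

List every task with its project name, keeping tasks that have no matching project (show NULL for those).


LEFT JOIN keeps every row from tasks (the left table); where project_id has no match in projects, the project columns become NULL. Walk through each task:
  - task 1 (Setup): project_id=1 -> matches Alpha
  - task 2 (Train): project_id=2 -> matches Phoenix
  - task 3 (Refactor): project_id=5 -> matches Helix
  - task 4 (Research): project_id=NULL, no match -> kept with NULL
  - task 5 (Deploy): project_id=NULL, no match -> kept with NULL
All 5 rows appear; 2 have NULL project.

SQL:
SELECT a.name, b.name AS project
FROM tasks a
LEFT JOIN projects b ON a.project_id = b.id

Result:
name     | project
---------+--------
Setup    | Alpha  
Train    | Phoenix
Refactor | Helix  
Research | NULL   
Deploy   | NULL   


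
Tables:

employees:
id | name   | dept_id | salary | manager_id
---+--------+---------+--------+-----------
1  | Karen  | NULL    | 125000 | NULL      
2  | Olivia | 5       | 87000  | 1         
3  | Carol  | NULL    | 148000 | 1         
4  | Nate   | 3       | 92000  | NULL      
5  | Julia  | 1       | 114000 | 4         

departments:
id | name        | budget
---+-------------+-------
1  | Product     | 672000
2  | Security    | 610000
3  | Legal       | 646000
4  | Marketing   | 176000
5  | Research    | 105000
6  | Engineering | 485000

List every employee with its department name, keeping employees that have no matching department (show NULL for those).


LEFT JOIN keeps every row from employees (the left table); where dept_id has no match in departments, the department columns become NULL. Walk through each employee:
  - employee 1 (Karen): dept_id=NULL, no match -> kept with NULL
  - employee 2 (Olivia): dept_id=5 -> matches Research
  - employee 3 (Carol): dept_id=NULL, no match -> kept with NULL
  - employee 4 (Nate): dept_id=3 -> matches Legal
  - employee 5 (Julia): dept_id=1 -> matches Product
All 5 rows appear; 2 have NULL department.

SQL:
SELECT a.name, b.name AS department
FROM employees a
LEFT JOIN departments b ON a.dept_id = b.id

Result:
name   | department
-------+-----------
Karen  | NULL      
Olivia | Research  
Carol  | NULL      
Nate   | Legal     
Julia  | Product   


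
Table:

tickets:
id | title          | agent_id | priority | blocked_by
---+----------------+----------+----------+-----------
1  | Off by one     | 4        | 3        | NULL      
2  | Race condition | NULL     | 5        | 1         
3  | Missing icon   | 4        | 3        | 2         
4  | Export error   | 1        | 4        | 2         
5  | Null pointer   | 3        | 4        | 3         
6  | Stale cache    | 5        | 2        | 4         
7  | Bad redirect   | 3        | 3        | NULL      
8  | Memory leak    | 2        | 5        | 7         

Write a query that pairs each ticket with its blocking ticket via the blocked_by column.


This is a self-join: tickets is joined to a second copy of itself, matching each row's blocked_by to another row's id. Use LEFT JOIN so rows with blocked_by=NULL are kept.
  - ticket 1 (Off by one): blocked_by=NULL -> NULL
  - ticket 2 (Race condition): blocked_by=1 -> Off by one
  - ticket 3 (Missing icon): blocked_by=2 -> Race condition
  - ticket 4 (Export error): blocked_by=2 -> Race condition
  - ticket 5 (Null pointer): blocked_by=3 -> Missing icon
  - ticket 6 (Stale cache): blocked_by=4 -> Export error
  - ticket 7 (Bad redirect): blocked_by=NULL -> NULL
  - ticket 8 (Memory leak): blocked_by=7 -> Bad redirect

SQL:
SELECT a.title AS item, b.title AS blocked_by
FROM tickets a
LEFT JOIN tickets b ON a.blocked_by = b.id

Result:
item           | blocked_by    
---------------+---------------
Off by one     | NULL          
Race condition | Off by one    
Missing icon   | Race condition
Export error   | Race condition
Null pointer   | Missing icon  
Stale cache    | Export error  
Bad redirect   | NULL          
Memory leak    | Bad redirect  


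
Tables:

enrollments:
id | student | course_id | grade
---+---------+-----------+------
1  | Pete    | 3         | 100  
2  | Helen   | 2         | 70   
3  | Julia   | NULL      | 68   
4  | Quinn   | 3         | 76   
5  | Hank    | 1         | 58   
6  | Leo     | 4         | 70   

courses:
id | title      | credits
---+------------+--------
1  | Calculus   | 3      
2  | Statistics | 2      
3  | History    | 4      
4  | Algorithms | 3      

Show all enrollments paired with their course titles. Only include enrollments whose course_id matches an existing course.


INNER JOIN keeps only enrollments rows whose course_id matches an id in courses. Walk through each enrollment:
  - enrollment 1 (Pete): course_id=3 -> matches History
  - enrollment 2 (Helen): course_id=2 -> matches Statistics
  - enrollment 3 (Julia): course_id=NULL, no match -> dropped
  - enrollment 4 (Quinn): course_id=3 -> matches History
  - enrollment 5 (Hank): course_id=1 -> matches Calculus
  - enrollment 6 (Leo): course_id=4 -> matches Algorithms
So 1 of 6 rows is dropped.

SQL:
SELECT a.student, b.title AS course
FROM enrollments a
INNER JOIN courses b ON a.course_id = b.id

Result:
student | course    
--------+-----------
Pete    | History   
Helen   | Statistics
Quinn   | History   
Hank    | Calculus  
Leo     | Algorithms


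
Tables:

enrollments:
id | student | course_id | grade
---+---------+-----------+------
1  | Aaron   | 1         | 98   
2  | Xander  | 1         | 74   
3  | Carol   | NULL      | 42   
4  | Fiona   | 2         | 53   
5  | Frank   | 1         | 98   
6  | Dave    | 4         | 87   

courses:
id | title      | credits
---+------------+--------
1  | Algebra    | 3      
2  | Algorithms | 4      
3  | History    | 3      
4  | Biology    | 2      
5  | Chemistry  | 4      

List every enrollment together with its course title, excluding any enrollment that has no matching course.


INNER JOIN keeps only enrollments rows whose course_id matches an id in courses. Walk through each enrollment:
  - enrollment 1 (Aaron): course_id=1 -> matches Algebra
  - enrollment 2 (Xander): course_id=1 -> matches Algebra
  - enrollment 3 (Carol): course_id=NULL, no match -> dropped
  - enrollment 4 (Fiona): course_id=2 -> matches Algorithms
  - enrollment 5 (Frank): course_id=1 -> matches Algebra
  - enrollment 6 (Dave): course_id=4 -> matches Biology
So 1 of 6 rows is dropped.

SQL:
SELECT a.student, b.title AS course
FROM enrollments a
INNER JOIN courses b ON a.course_id = b.id

Result:
student | course    
--------+-----------
Aaron   | Algebra   
Xander  | Algebra   
Fiona   | Algorithms
Frank   | Algebra   
Dave    | Biology   
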